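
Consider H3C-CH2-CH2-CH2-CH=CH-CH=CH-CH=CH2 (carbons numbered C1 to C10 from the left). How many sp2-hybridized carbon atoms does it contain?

6

C1: sp3
C2: sp3
C3: sp3
C4: sp3
C5: sp2 ✓
C6: sp2 ✓
C7: sp2 ✓
C8: sp2 ✓
C9: sp2 ✓
C10: sp2 ✓
C5, C6, C7, C8, C9, C10 → 6 sp2 carbons.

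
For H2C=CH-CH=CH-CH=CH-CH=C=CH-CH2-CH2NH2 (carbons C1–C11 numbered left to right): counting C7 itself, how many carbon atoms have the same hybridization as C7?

8

C7 is sp2 (one π bond).
C1: sp2 ✓
C2: sp2 ✓
C3: sp2 ✓
C4: sp2 ✓
C5: sp2 ✓
C6: sp2 ✓
C7: sp2 ✓
C8: sp
C9: sp2 ✓
C10: sp3
C11: sp3
8 carbons are sp2.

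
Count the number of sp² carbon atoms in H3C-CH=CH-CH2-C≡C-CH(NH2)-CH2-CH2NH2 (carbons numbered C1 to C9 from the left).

2

C1: sp3
C2: sp2 ✓
C3: sp2 ✓
C4: sp3
C5: sp
C6: sp
C7: sp3
C8: sp3
C9: sp3
C2, C3 → 2 sp2 carbons.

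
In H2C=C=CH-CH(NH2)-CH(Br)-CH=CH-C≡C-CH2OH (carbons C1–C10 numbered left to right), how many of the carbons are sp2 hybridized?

C1: sp2 ✓
C2: sp
C3: sp2 ✓
C4: sp3
C5: sp3
C6: sp2 ✓
C7: sp2 ✓
C8: sp
C9: sp
C10: sp3
C1, C3, C6, C7 → 4 sp2 carbons.

4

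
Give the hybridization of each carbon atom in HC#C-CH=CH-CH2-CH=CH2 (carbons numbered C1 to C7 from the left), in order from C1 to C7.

C1 is sp: 2 σ bonds, plus two π bonds, 2 electron-density regions.
C2 has 2 σ bonds, plus two π bonds: steric number 2 → sp.
C3 (3 σ bonds, plus one π bond) has steric number 3: sp2.
C4 has 3 σ bonds, plus one π bond: steric number 3 → sp2.
C5 carries 4 σ bonds, giving a steric number of 4, so it is sp3.
C6 — 3 σ bonds, plus one π bond. Steric number 3, so sp2.
C7 is sp2: 3 σ bonds, plus one π bond, 3 electron-density regions.

C1 sp, C2 sp, C3 sp2, C4 sp2, C5 sp3, C6 sp2, C7 sp2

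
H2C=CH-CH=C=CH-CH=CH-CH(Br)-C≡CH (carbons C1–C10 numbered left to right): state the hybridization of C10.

C10 — 2 σ bonds, plus two π bonds. Steric number 2, so sp.

sp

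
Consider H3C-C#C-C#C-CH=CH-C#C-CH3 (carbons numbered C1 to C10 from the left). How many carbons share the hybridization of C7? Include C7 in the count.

2

C7 is sp2 (one π bond).
C1: sp3
C2: sp
C3: sp
C4: sp
C5: sp
C6: sp2 ✓
C7: sp2 ✓
C8: sp
C9: sp
C10: sp3
2 carbons are sp2.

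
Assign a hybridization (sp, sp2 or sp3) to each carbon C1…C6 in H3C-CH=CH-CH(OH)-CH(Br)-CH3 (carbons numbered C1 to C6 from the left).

C1 has 4 σ bonds: steric number 4 → sp3.
C2: 3 σ bonds, plus one π bond; 3 regions of electron density → sp2.
C3 is sp2: 3 σ bonds, plus one π bond, 3 electron-density regions.
C4 (4 σ bonds) has steric number 4: sp3.
C5 carries 4 σ bonds, giving a steric number of 4, so it is sp3.
C6 — 4 σ bonds. Steric number 4, so sp3.

C1 sp3, C2 sp2, C3 sp2, C4 sp3, C5 sp3, C6 sp3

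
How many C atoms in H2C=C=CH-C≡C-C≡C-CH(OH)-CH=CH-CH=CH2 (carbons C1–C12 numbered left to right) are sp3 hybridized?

C1: sp2
C2: sp
C3: sp2
C4: sp
C5: sp
C6: sp
C7: sp
C8: sp3 ✓
C9: sp2
C10: sp2
C11: sp2
C12: sp2
C8 → 1 sp3 carbon.

1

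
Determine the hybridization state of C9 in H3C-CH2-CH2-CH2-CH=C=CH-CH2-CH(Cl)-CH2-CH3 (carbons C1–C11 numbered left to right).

C9 (4 σ bonds) has steric number 4: sp3.

sp3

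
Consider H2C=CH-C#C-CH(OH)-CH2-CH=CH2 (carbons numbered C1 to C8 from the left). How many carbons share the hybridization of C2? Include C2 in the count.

C2 is sp2 (one π bond).
C1: sp2 ✓
C2: sp2 ✓
C3: sp
C4: sp
C5: sp3
C6: sp3
C7: sp2 ✓
C8: sp2 ✓
4 carbons are sp2.

4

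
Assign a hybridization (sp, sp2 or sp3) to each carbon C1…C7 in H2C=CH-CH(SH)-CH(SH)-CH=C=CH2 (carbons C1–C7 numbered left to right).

C1 sp2, C2 sp2, C3 sp3, C4 sp3, C5 sp2, C6 sp, C7 sp2

C1 is sp2: 3 σ bonds, plus one π bond, 3 electron-density regions.
C2 — 3 σ bonds, plus one π bond. Steric number 3, so sp2.
C3: 4 σ bonds — 4 electron domains, sp3.
C4 is sp3: 4 σ bonds, 4 electron-density regions.
C5: 3 σ bonds, plus one π bond; 3 regions of electron density → sp2.
C6 is sp: 2 σ bonds, plus two π bonds, 2 electron-density regions.
C7: 3 σ bonds, plus one π bond — 3 electron domains, sp2.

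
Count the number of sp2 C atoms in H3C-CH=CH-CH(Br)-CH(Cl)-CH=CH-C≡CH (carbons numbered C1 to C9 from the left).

4

C1: sp3
C2: sp2 ✓
C3: sp2 ✓
C4: sp3
C5: sp3
C6: sp2 ✓
C7: sp2 ✓
C8: sp
C9: sp
C2, C3, C6, C7 → 4 sp2 carbons.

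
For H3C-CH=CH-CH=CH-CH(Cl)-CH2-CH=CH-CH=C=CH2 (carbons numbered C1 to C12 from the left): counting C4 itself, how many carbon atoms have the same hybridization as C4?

C4 is sp2 (one π bond).
C1: sp3
C2: sp2 ✓
C3: sp2 ✓
C4: sp2 ✓
C5: sp2 ✓
C6: sp3
C7: sp3
C8: sp2 ✓
C9: sp2 ✓
C10: sp2 ✓
C11: sp
C12: sp2 ✓
8 carbons are sp2.

8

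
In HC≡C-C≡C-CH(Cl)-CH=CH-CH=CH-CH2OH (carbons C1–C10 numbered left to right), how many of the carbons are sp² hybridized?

4

C1: sp
C2: sp
C3: sp
C4: sp
C5: sp3
C6: sp2 ✓
C7: sp2 ✓
C8: sp2 ✓
C9: sp2 ✓
C10: sp3
C6, C7, C8, C9 → 4 sp2 carbons.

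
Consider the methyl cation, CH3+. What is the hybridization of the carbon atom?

Three σ bonds to H, empty p orbital → sp2, trigonal planar.

sp^2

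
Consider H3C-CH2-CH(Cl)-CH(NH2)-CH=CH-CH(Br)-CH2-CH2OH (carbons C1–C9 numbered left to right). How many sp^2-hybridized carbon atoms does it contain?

2

C1: sp3
C2: sp3
C3: sp3
C4: sp3
C5: sp2 ✓
C6: sp2 ✓
C7: sp3
C8: sp3
C9: sp3
C5, C6 → 2 sp2 carbons.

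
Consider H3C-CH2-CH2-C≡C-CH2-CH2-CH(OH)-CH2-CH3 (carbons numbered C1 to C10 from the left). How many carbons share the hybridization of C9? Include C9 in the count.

C9 is sp3 (only σ bonds).
C1: sp3 ✓
C2: sp3 ✓
C3: sp3 ✓
C4: sp
C5: sp
C6: sp3 ✓
C7: sp3 ✓
C8: sp3 ✓
C9: sp3 ✓
C10: sp3 ✓
8 carbons are sp3.

8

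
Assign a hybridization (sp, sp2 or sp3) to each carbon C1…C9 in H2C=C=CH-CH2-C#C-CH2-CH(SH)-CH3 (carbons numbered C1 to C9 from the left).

C1 sp2, C2 sp, C3 sp2, C4 sp3, C5 sp, C6 sp, C7 sp3, C8 sp3, C9 sp3

C1 (3 σ bonds, plus one π bond) has steric number 3: sp2.
C2 carries 2 σ bonds, plus two π bonds, giving a steric number of 2, so it is sp.
C3: 3 σ bonds, plus one π bond; 3 regions of electron density → sp2.
C4: 4 σ bonds; 4 regions of electron density → sp3.
C5 — 2 σ bonds, plus two π bonds. Steric number 2, so sp.
C6: 2 σ bonds, plus two π bonds — 2 electron domains, sp.
C7 (4 σ bonds) has steric number 4: sp3.
C8 carries 4 σ bonds, giving a steric number of 4, so it is sp3.
C9 — 4 σ bonds. Steric number 4, so sp3.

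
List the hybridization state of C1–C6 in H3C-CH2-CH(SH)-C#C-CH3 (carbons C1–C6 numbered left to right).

C1 carries 4 σ bonds, giving a steric number of 4, so it is sp3.
C2 has 4 σ bonds: steric number 4 → sp3.
C3: 4 σ bonds — 4 electron domains, sp3.
C4 (2 σ bonds, plus two π bonds) has steric number 2: sp.
C5 (2 σ bonds, plus two π bonds) has steric number 2: sp.
C6 — 4 σ bonds. Steric number 4, so sp3.

C1 sp3, C2 sp3, C3 sp3, C4 sp, C5 sp, C6 sp3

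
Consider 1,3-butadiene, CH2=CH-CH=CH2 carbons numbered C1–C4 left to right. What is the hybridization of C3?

sp2

C3 is sp2: 3 σ bonds, plus one π bond, 3 electron-density regions.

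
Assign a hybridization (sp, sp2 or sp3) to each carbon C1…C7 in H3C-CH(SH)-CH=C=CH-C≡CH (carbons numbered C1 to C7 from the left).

C1 sp3, C2 sp3, C3 sp2, C4 sp, C5 sp2, C6 sp, C7 sp

C1 — 4 σ bonds. Steric number 4, so sp3.
C2 is sp3: 4 σ bonds, 4 electron-density regions.
C3 (3 σ bonds, plus one π bond) has steric number 3: sp2.
C4 has 2 σ bonds, plus two π bonds: steric number 2 → sp.
C5 has 3 σ bonds, plus one π bond: steric number 3 → sp2.
C6 (2 σ bonds, plus two π bonds) has steric number 2: sp.
C7: 2 σ bonds, plus two π bonds — 2 electron domains, sp.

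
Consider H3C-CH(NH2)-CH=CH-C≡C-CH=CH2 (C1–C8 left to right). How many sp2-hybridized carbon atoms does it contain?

4

C1: sp3
C2: sp3
C3: sp2 ✓
C4: sp2 ✓
C5: sp
C6: sp
C7: sp2 ✓
C8: sp2 ✓
C3, C4, C7, C8 → 4 sp2 carbons.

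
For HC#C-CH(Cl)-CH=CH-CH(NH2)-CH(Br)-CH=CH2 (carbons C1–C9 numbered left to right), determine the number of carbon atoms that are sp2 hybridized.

4

C1: sp
C2: sp
C3: sp3
C4: sp2 ✓
C5: sp2 ✓
C6: sp3
C7: sp3
C8: sp2 ✓
C9: sp2 ✓
C4, C5, C8, C9 → 4 sp2 carbons.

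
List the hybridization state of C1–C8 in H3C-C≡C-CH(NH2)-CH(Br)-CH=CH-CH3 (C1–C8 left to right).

C1 sp3, C2 sp, C3 sp, C4 sp3, C5 sp3, C6 sp2, C7 sp2, C8 sp3

C1 is sp3: 4 σ bonds, 4 electron-density regions.
C2: 2 σ bonds, plus two π bonds; 2 regions of electron density → sp.
C3 carries 2 σ bonds, plus two π bonds, giving a steric number of 2, so it is sp.
C4 has 4 σ bonds: steric number 4 → sp3.
C5: 4 σ bonds; 4 regions of electron density → sp3.
C6 has 3 σ bonds, plus one π bond: steric number 3 → sp2.
C7 — 3 σ bonds, plus one π bond. Steric number 3, so sp2.
C8 has 4 σ bonds: steric number 4 → sp3.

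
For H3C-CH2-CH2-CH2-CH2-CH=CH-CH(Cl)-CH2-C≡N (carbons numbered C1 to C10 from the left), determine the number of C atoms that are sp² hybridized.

C1: sp3
C2: sp3
C3: sp3
C4: sp3
C5: sp3
C6: sp2 ✓
C7: sp2 ✓
C8: sp3
C9: sp3
C10: sp
C6, C7 → 2 sp2 carbons.

2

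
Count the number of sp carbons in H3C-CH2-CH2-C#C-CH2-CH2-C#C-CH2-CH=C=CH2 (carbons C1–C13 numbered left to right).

C1: sp3
C2: sp3
C3: sp3
C4: sp ✓
C5: sp ✓
C6: sp3
C7: sp3
C8: sp ✓
C9: sp ✓
C10: sp3
C11: sp2
C12: sp ✓
C13: sp2
C4, C5, C8, C9, C12 → 5 sp carbons.

5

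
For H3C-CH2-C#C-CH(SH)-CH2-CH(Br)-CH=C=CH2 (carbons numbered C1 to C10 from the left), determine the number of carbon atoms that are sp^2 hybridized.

C1: sp3
C2: sp3
C3: sp
C4: sp
C5: sp3
C6: sp3
C7: sp3
C8: sp2 ✓
C9: sp
C10: sp2 ✓
C8, C10 → 2 sp2 carbons.

2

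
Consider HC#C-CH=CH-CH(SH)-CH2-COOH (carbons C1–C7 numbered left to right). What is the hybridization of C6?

C6 carries 4 σ bonds, giving a steric number of 4, so it is sp3.

sp3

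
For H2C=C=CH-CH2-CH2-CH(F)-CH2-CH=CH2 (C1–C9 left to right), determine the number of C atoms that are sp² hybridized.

4

C1: sp2 ✓
C2: sp
C3: sp2 ✓
C4: sp3
C5: sp3
C6: sp3
C7: sp3
C8: sp2 ✓
C9: sp2 ✓
C1, C3, C8, C9 → 4 sp2 carbons.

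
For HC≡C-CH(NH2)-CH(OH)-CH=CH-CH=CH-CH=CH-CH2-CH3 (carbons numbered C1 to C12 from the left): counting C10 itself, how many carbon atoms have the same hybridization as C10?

6

C10 is sp2 (one π bond).
C1: sp
C2: sp
C3: sp3
C4: sp3
C5: sp2 ✓
C6: sp2 ✓
C7: sp2 ✓
C8: sp2 ✓
C9: sp2 ✓
C10: sp2 ✓
C11: sp3
C12: sp3
6 carbons are sp2.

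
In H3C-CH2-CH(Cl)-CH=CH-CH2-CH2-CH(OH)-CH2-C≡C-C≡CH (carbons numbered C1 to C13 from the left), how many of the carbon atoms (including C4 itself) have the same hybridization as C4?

2

C4 is sp2 (one π bond).
C1: sp3
C2: sp3
C3: sp3
C4: sp2 ✓
C5: sp2 ✓
C6: sp3
C7: sp3
C8: sp3
C9: sp3
C10: sp
C11: sp
C12: sp
C13: sp
2 carbons are sp2.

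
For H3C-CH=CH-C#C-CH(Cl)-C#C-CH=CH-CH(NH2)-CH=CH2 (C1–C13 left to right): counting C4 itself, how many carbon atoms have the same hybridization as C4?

4

C4 is sp (two π bonds).
C1: sp3
C2: sp2
C3: sp2
C4: sp ✓
C5: sp ✓
C6: sp3
C7: sp ✓
C8: sp ✓
C9: sp2
C10: sp2
C11: sp3
C12: sp2
C13: sp2
4 carbons are sp.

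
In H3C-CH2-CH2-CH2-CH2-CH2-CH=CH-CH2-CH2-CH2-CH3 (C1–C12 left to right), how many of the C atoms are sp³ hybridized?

10

C1: sp3 ✓
C2: sp3 ✓
C3: sp3 ✓
C4: sp3 ✓
C5: sp3 ✓
C6: sp3 ✓
C7: sp2
C8: sp2
C9: sp3 ✓
C10: sp3 ✓
C11: sp3 ✓
C12: sp3 ✓
C1, C2, C3, C4, C5, C6, C9, C10, C11, C12 → 10 sp3 carbons.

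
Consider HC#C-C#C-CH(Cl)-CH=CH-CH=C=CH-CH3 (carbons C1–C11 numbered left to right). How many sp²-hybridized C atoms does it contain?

4

C1: sp
C2: sp
C3: sp
C4: sp
C5: sp3
C6: sp2 ✓
C7: sp2 ✓
C8: sp2 ✓
C9: sp
C10: sp2 ✓
C11: sp3
C6, C7, C8, C10 → 4 sp2 carbons.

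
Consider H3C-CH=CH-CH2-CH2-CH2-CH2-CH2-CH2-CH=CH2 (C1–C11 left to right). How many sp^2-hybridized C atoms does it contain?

4

C1: sp3
C2: sp2 ✓
C3: sp2 ✓
C4: sp3
C5: sp3
C6: sp3
C7: sp3
C8: sp3
C9: sp3
C10: sp2 ✓
C11: sp2 ✓
C2, C3, C10, C11 → 4 sp2 carbons.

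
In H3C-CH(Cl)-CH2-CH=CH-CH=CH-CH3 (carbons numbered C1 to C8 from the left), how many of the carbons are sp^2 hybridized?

C1: sp3
C2: sp3
C3: sp3
C4: sp2 ✓
C5: sp2 ✓
C6: sp2 ✓
C7: sp2 ✓
C8: sp3
C4, C5, C6, C7 → 4 sp2 carbons.

4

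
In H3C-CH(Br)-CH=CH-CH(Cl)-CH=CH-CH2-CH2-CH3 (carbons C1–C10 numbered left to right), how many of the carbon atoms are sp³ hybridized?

C1: sp3 ✓
C2: sp3 ✓
C3: sp2
C4: sp2
C5: sp3 ✓
C6: sp2
C7: sp2
C8: sp3 ✓
C9: sp3 ✓
C10: sp3 ✓
C1, C2, C5, C8, C9, C10 → 6 sp3 carbons.

6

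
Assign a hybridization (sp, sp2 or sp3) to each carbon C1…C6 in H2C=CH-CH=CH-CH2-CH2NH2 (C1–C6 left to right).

C1 sp2, C2 sp2, C3 sp2, C4 sp2, C5 sp3, C6 sp3

C1 has 3 σ bonds, plus one π bond: steric number 3 → sp2.
C2 — 3 σ bonds, plus one π bond. Steric number 3, so sp2.
C3 has 3 σ bonds, plus one π bond: steric number 3 → sp2.
C4 has 3 σ bonds, plus one π bond: steric number 3 → sp2.
C5 (4 σ bonds) has steric number 4: sp3.
C6: 4 σ bonds — 4 electron domains, sp3.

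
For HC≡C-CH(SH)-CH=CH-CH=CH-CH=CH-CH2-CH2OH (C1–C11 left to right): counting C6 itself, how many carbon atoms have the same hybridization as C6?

C6 is sp2 (one π bond).
C1: sp
C2: sp
C3: sp3
C4: sp2 ✓
C5: sp2 ✓
C6: sp2 ✓
C7: sp2 ✓
C8: sp2 ✓
C9: sp2 ✓
C10: sp3
C11: sp3
6 carbons are sp2.

6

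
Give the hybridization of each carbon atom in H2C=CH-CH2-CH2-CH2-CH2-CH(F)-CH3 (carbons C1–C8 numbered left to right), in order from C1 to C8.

C1 sp2, C2 sp2, C3 sp3, C4 sp3, C5 sp3, C6 sp3, C7 sp3, C8 sp3

C1 is sp2: 3 σ bonds, plus one π bond, 3 electron-density regions.
C2 is sp2: 3 σ bonds, plus one π bond, 3 electron-density regions.
C3 (4 σ bonds) has steric number 4: sp3.
C4: 4 σ bonds — 4 electron domains, sp3.
C5 (4 σ bonds) has steric number 4: sp3.
C6 (4 σ bonds) has steric number 4: sp3.
C7 has 4 σ bonds: steric number 4 → sp3.
C8: 4 σ bonds; 4 regions of electron density → sp3.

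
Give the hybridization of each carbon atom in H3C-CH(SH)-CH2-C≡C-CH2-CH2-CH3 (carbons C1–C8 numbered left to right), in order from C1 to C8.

C1 sp3, C2 sp3, C3 sp3, C4 sp, C5 sp, C6 sp3, C7 sp3, C8 sp3

C1 — 4 σ bonds. Steric number 4, so sp3.
C2 — 4 σ bonds. Steric number 4, so sp3.
C3 (4 σ bonds) has steric number 4: sp3.
C4 has 2 σ bonds, plus two π bonds: steric number 2 → sp.
C5 — 2 σ bonds, plus two π bonds. Steric number 2, so sp.
C6 — 4 σ bonds. Steric number 4, so sp3.
C7: 4 σ bonds; 4 regions of electron density → sp3.
C8 has 4 σ bonds: steric number 4 → sp3.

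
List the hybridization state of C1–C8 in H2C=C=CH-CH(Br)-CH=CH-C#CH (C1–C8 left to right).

C1 has 3 σ bonds, plus one π bond: steric number 3 → sp2.
C2: 2 σ bonds, plus two π bonds — 2 electron domains, sp.
C3 carries 3 σ bonds, plus one π bond, giving a steric number of 3, so it is sp2.
C4 is sp3: 4 σ bonds, 4 electron-density regions.
C5: 3 σ bonds, plus one π bond — 3 electron domains, sp2.
C6 — 3 σ bonds, plus one π bond. Steric number 3, so sp2.
C7: 2 σ bonds, plus two π bonds; 2 regions of electron density → sp.
C8 has 2 σ bonds, plus two π bonds: steric number 2 → sp.

C1 sp2, C2 sp, C3 sp2, C4 sp3, C5 sp2, C6 sp2, C7 sp, C8 sp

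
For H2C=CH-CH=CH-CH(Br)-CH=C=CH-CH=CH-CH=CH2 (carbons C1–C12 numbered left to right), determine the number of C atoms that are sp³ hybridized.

1

C1: sp2
C2: sp2
C3: sp2
C4: sp2
C5: sp3 ✓
C6: sp2
C7: sp
C8: sp2
C9: sp2
C10: sp2
C11: sp2
C12: sp2
C5 → 1 sp3 carbon.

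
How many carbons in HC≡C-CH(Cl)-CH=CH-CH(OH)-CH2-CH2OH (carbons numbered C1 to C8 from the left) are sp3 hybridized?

4

C1: sp
C2: sp
C3: sp3 ✓
C4: sp2
C5: sp2
C6: sp3 ✓
C7: sp3 ✓
C8: sp3 ✓
C3, C6, C7, C8 → 4 sp3 carbons.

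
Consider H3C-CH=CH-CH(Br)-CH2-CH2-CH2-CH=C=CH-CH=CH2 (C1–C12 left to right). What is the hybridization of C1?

C1: 4 σ bonds; 4 regions of electron density → sp3.

sp^3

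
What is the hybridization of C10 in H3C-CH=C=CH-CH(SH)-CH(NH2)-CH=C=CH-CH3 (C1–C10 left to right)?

C10: 4 σ bonds — 4 electron domains, sp3.

sp3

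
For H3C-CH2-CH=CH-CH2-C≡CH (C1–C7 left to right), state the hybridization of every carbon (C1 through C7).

C1 sp3, C2 sp3, C3 sp2, C4 sp2, C5 sp3, C6 sp, C7 sp

C1: 4 σ bonds; 4 regions of electron density → sp3.
C2 (4 σ bonds) has steric number 4: sp3.
C3: 3 σ bonds, plus one π bond; 3 regions of electron density → sp2.
C4: 3 σ bonds, plus one π bond — 3 electron domains, sp2.
C5 is sp3: 4 σ bonds, 4 electron-density regions.
C6 is sp: 2 σ bonds, plus two π bonds, 2 electron-density regions.
C7 carries 2 σ bonds, plus two π bonds, giving a steric number of 2, so it is sp.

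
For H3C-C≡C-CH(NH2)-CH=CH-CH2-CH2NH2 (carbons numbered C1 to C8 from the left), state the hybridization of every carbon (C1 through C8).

C1 sp3, C2 sp, C3 sp, C4 sp3, C5 sp2, C6 sp2, C7 sp3, C8 sp3

C1 — 4 σ bonds. Steric number 4, so sp3.
C2 (2 σ bonds, plus two π bonds) has steric number 2: sp.
C3: 2 σ bonds, plus two π bonds; 2 regions of electron density → sp.
C4 (4 σ bonds) has steric number 4: sp3.
C5 — 3 σ bonds, plus one π bond. Steric number 3, so sp2.
C6 is sp2: 3 σ bonds, plus one π bond, 3 electron-density regions.
C7 — 4 σ bonds. Steric number 4, so sp3.
C8 carries 4 σ bonds, giving a steric number of 4, so it is sp3.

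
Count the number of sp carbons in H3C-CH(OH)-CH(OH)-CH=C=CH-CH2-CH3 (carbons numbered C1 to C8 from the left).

C1: sp3
C2: sp3
C3: sp3
C4: sp2
C5: sp ✓
C6: sp2
C7: sp3
C8: sp3
C5 → 1 sp carbon.

1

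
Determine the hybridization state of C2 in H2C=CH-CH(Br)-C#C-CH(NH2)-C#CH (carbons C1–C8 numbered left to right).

C2 (3 σ bonds, plus one π bond) has steric number 3: sp2.

sp^2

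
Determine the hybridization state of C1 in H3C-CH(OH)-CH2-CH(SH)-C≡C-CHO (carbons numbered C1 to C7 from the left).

sp3

C1: 4 σ bonds — 4 electron domains, sp3.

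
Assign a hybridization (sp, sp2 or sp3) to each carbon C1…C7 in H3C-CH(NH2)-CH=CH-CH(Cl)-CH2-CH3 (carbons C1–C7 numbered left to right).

C1 sp3, C2 sp3, C3 sp2, C4 sp2, C5 sp3, C6 sp3, C7 sp3

C1: 4 σ bonds — 4 electron domains, sp3.
C2 carries 4 σ bonds, giving a steric number of 4, so it is sp3.
C3 — 3 σ bonds, plus one π bond. Steric number 3, so sp2.
C4: 3 σ bonds, plus one π bond — 3 electron domains, sp2.
C5 has 4 σ bonds: steric number 4 → sp3.
C6: 4 σ bonds; 4 regions of electron density → sp3.
C7 carries 4 σ bonds, giving a steric number of 4, so it is sp3.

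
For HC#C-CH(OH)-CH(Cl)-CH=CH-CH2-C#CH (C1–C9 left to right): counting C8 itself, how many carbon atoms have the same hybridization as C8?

C8 is sp (two π bonds).
C1: sp ✓
C2: sp ✓
C3: sp3
C4: sp3
C5: sp2
C6: sp2
C7: sp3
C8: sp ✓
C9: sp ✓
4 carbons are sp.

4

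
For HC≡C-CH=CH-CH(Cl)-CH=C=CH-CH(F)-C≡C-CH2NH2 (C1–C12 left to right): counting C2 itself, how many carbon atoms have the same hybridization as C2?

5

C2 is sp (two π bonds).
C1: sp ✓
C2: sp ✓
C3: sp2
C4: sp2
C5: sp3
C6: sp2
C7: sp ✓
C8: sp2
C9: sp3
C10: sp ✓
C11: sp ✓
C12: sp3
5 carbons are sp.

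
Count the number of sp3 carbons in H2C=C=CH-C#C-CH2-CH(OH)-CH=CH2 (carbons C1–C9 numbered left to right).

2

C1: sp2
C2: sp
C3: sp2
C4: sp
C5: sp
C6: sp3 ✓
C7: sp3 ✓
C8: sp2
C9: sp2
C6, C7 → 2 sp3 carbons.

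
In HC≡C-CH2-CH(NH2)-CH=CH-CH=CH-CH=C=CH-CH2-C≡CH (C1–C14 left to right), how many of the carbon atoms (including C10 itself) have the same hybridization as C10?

5

C10 is sp (two π bonds).
C1: sp ✓
C2: sp ✓
C3: sp3
C4: sp3
C5: sp2
C6: sp2
C7: sp2
C8: sp2
C9: sp2
C10: sp ✓
C11: sp2
C12: sp3
C13: sp ✓
C14: sp ✓
5 carbons are sp.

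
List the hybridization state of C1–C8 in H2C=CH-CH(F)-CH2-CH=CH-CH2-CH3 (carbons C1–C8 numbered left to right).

C1 has 3 σ bonds, plus one π bond: steric number 3 → sp2.
C2 (3 σ bonds, plus one π bond) has steric number 3: sp2.
C3: 4 σ bonds; 4 regions of electron density → sp3.
C4 carries 4 σ bonds, giving a steric number of 4, so it is sp3.
C5 is sp2: 3 σ bonds, plus one π bond, 3 electron-density regions.
C6 — 3 σ bonds, plus one π bond. Steric number 3, so sp2.
C7: 4 σ bonds; 4 regions of electron density → sp3.
C8 carries 4 σ bonds, giving a steric number of 4, so it is sp3.

C1 sp2, C2 sp2, C3 sp3, C4 sp3, C5 sp2, C6 sp2, C7 sp3, C8 sp3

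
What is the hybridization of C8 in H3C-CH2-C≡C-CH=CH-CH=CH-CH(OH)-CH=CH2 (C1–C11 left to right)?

C8 (3 σ bonds, plus one π bond) has steric number 3: sp2.

sp2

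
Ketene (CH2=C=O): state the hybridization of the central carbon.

The central carbon carries 2 σ bonds, plus two π bonds, giving a steric number of 2, so it is sp.

sp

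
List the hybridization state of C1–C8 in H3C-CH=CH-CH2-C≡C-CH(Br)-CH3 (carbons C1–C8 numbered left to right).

C1 sp3, C2 sp2, C3 sp2, C4 sp3, C5 sp, C6 sp, C7 sp3, C8 sp3

C1 (4 σ bonds) has steric number 4: sp3.
C2: 3 σ bonds, plus one π bond — 3 electron domains, sp2.
C3 (3 σ bonds, plus one π bond) has steric number 3: sp2.
C4 — 4 σ bonds. Steric number 4, so sp3.
C5: 2 σ bonds, plus two π bonds — 2 electron domains, sp.
C6 carries 2 σ bonds, plus two π bonds, giving a steric number of 2, so it is sp.
C7: 4 σ bonds; 4 regions of electron density → sp3.
C8 is sp3: 4 σ bonds, 4 electron-density regions.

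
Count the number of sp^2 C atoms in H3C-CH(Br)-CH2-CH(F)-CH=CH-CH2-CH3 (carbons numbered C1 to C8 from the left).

C1: sp3
C2: sp3
C3: sp3
C4: sp3
C5: sp2 ✓
C6: sp2 ✓
C7: sp3
C8: sp3
C5, C6 → 2 sp2 carbons.

2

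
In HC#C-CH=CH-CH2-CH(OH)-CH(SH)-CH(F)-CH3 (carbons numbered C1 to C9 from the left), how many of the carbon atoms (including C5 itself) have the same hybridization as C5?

5

C5 is sp3 (only σ bonds).
C1: sp
C2: sp
C3: sp2
C4: sp2
C5: sp3 ✓
C6: sp3 ✓
C7: sp3 ✓
C8: sp3 ✓
C9: sp3 ✓
5 carbons are sp3.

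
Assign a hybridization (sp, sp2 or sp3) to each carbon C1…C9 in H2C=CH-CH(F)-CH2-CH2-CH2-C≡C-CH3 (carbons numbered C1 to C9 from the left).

C1 sp2, C2 sp2, C3 sp3, C4 sp3, C5 sp3, C6 sp3, C7 sp, C8 sp, C9 sp3

C1: 3 σ bonds, plus one π bond; 3 regions of electron density → sp2.
C2: 3 σ bonds, plus one π bond; 3 regions of electron density → sp2.
C3: 4 σ bonds — 4 electron domains, sp3.
C4: 4 σ bonds; 4 regions of electron density → sp3.
C5 — 4 σ bonds. Steric number 4, so sp3.
C6: 4 σ bonds — 4 electron domains, sp3.
C7 (2 σ bonds, plus two π bonds) has steric number 2: sp.
C8 is sp: 2 σ bonds, plus two π bonds, 2 electron-density regions.
C9: 4 σ bonds; 4 regions of electron density → sp3.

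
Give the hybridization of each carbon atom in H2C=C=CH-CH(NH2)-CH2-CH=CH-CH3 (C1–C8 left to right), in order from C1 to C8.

C1 is sp2: 3 σ bonds, plus one π bond, 3 electron-density regions.
C2: 2 σ bonds, plus two π bonds; 2 regions of electron density → sp.
C3 is sp2: 3 σ bonds, plus one π bond, 3 electron-density regions.
C4: 4 σ bonds; 4 regions of electron density → sp3.
C5: 4 σ bonds — 4 electron domains, sp3.
C6 has 3 σ bonds, plus one π bond: steric number 3 → sp2.
C7 has 3 σ bonds, plus one π bond: steric number 3 → sp2.
C8 is sp3: 4 σ bonds, 4 electron-density regions.

C1 sp2, C2 sp, C3 sp2, C4 sp3, C5 sp3, C6 sp2, C7 sp2, C8 sp3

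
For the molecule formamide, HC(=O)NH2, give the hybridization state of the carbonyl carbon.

The carbonyl carbon is sp2: 3 σ bonds, plus one π bond, 3 electron-density regions.

sp2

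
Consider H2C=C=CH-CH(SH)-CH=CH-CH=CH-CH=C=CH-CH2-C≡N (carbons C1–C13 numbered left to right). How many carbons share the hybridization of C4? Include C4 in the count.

2

C4 is sp3 (only σ bonds).
C1: sp2
C2: sp
C3: sp2
C4: sp3 ✓
C5: sp2
C6: sp2
C7: sp2
C8: sp2
C9: sp2
C10: sp
C11: sp2
C12: sp3 ✓
C13: sp
2 carbons are sp3.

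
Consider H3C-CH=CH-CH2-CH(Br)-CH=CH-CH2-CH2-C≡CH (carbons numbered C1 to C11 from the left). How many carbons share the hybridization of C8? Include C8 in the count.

5

C8 is sp3 (only σ bonds).
C1: sp3 ✓
C2: sp2
C3: sp2
C4: sp3 ✓
C5: sp3 ✓
C6: sp2
C7: sp2
C8: sp3 ✓
C9: sp3 ✓
C10: sp
C11: sp
5 carbons are sp3.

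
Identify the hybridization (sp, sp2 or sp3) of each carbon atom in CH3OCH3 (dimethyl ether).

sp^3

Each carbon atom — 4 σ bonds. Steric number 4, so sp3.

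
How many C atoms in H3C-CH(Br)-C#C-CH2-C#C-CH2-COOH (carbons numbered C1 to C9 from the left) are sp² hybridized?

C1: sp3
C2: sp3
C3: sp
C4: sp
C5: sp3
C6: sp
C7: sp
C8: sp3
C9: sp2 ✓
C9 → 1 sp2 carbon.

1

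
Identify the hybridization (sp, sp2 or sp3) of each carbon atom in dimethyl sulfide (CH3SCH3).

Each carbon atom (4 σ bonds) has steric number 4: sp3.

sp^3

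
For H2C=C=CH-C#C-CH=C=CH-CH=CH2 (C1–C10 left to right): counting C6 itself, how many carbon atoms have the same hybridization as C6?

6

C6 is sp2 (one π bond).
C1: sp2 ✓
C2: sp
C3: sp2 ✓
C4: sp
C5: sp
C6: sp2 ✓
C7: sp
C8: sp2 ✓
C9: sp2 ✓
C10: sp2 ✓
6 carbons are sp2.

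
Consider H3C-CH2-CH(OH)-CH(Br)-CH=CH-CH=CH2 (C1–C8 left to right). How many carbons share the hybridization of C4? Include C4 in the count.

4

C4 is sp3 (only σ bonds).
C1: sp3 ✓
C2: sp3 ✓
C3: sp3 ✓
C4: sp3 ✓
C5: sp2
C6: sp2
C7: sp2
C8: sp2
4 carbons are sp3.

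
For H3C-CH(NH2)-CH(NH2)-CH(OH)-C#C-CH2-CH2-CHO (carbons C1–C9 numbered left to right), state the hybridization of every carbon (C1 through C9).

C1 sp3, C2 sp3, C3 sp3, C4 sp3, C5 sp, C6 sp, C7 sp3, C8 sp3, C9 sp2

C1: 4 σ bonds — 4 electron domains, sp3.
C2 has 4 σ bonds: steric number 4 → sp3.
C3 carries 4 σ bonds, giving a steric number of 4, so it is sp3.
C4 is sp3: 4 σ bonds, 4 electron-density regions.
C5: 2 σ bonds, plus two π bonds; 2 regions of electron density → sp.
C6 — 2 σ bonds, plus two π bonds. Steric number 2, so sp.
C7 has 4 σ bonds: steric number 4 → sp3.
C8 carries 4 σ bonds, giving a steric number of 4, so it is sp3.
C9 — 3 σ bonds, plus one π bond. Steric number 3, so sp2.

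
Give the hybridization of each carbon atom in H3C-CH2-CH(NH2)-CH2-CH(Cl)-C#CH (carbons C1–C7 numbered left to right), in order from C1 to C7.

C1 sp3, C2 sp3, C3 sp3, C4 sp3, C5 sp3, C6 sp, C7 sp

C1 — 4 σ bonds. Steric number 4, so sp3.
C2 (4 σ bonds) has steric number 4: sp3.
C3: 4 σ bonds; 4 regions of electron density → sp3.
C4 has 4 σ bonds: steric number 4 → sp3.
C5 is sp3: 4 σ bonds, 4 electron-density regions.
C6: 2 σ bonds, plus two π bonds; 2 regions of electron density → sp.
C7 is sp: 2 σ bonds, plus two π bonds, 2 electron-density regions.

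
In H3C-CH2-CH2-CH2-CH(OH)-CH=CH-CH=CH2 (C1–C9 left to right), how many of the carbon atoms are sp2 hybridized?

4

C1: sp3
C2: sp3
C3: sp3
C4: sp3
C5: sp3
C6: sp2 ✓
C7: sp2 ✓
C8: sp2 ✓
C9: sp2 ✓
C6, C7, C8, C9 → 4 sp2 carbons.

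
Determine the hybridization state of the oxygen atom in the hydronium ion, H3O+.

sp3

Three σ bonds + one lone pair = steric number 4 → sp3.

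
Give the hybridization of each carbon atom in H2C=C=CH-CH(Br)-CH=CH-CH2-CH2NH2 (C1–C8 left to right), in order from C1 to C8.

C1 (3 σ bonds, plus one π bond) has steric number 3: sp2.
C2 is sp: 2 σ bonds, plus two π bonds, 2 electron-density regions.
C3 (3 σ bonds, plus one π bond) has steric number 3: sp2.
C4 carries 4 σ bonds, giving a steric number of 4, so it is sp3.
C5 is sp2: 3 σ bonds, plus one π bond, 3 electron-density regions.
C6 has 3 σ bonds, plus one π bond: steric number 3 → sp2.
C7 — 4 σ bonds. Steric number 4, so sp3.
C8 — 4 σ bonds. Steric number 4, so sp3.

C1 sp2, C2 sp, C3 sp2, C4 sp3, C5 sp2, C6 sp2, C7 sp3, C8 sp3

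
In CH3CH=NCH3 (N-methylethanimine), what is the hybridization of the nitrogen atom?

sp2

Two σ bonds + one lone pair = steric number 3 → sp2.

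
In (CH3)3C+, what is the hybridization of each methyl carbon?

sp^3

Each methyl carbon (4 σ bonds) has steric number 4: sp3.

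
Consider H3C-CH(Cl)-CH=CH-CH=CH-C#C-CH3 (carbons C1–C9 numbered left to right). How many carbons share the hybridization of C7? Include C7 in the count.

2

C7 is sp (two π bonds).
C1: sp3
C2: sp3
C3: sp2
C4: sp2
C5: sp2
C6: sp2
C7: sp ✓
C8: sp ✓
C9: sp3
2 carbons are sp.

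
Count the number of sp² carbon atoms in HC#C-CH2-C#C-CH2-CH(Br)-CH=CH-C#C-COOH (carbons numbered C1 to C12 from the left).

3

C1: sp
C2: sp
C3: sp3
C4: sp
C5: sp
C6: sp3
C7: sp3
C8: sp2 ✓
C9: sp2 ✓
C10: sp
C11: sp
C12: sp2 ✓
C8, C9, C12 → 3 sp2 carbons.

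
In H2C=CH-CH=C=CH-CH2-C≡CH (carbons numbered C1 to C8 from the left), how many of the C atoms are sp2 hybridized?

C1: sp2 ✓
C2: sp2 ✓
C3: sp2 ✓
C4: sp
C5: sp2 ✓
C6: sp3
C7: sp
C8: sp
C1, C2, C3, C5 → 4 sp2 carbons.

4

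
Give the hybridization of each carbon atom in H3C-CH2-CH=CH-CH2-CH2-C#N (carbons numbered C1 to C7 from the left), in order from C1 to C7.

C1 is sp3: 4 σ bonds, 4 electron-density regions.
C2: 4 σ bonds — 4 electron domains, sp3.
C3 — 3 σ bonds, plus one π bond. Steric number 3, so sp2.
C4 (3 σ bonds, plus one π bond) has steric number 3: sp2.
C5 has 4 σ bonds: steric number 4 → sp3.
C6 carries 4 σ bonds, giving a steric number of 4, so it is sp3.
C7 carries 2 σ bonds, plus two π bonds, giving a steric number of 2, so it is sp.

C1 sp3, C2 sp3, C3 sp2, C4 sp2, C5 sp3, C6 sp3, C7 sp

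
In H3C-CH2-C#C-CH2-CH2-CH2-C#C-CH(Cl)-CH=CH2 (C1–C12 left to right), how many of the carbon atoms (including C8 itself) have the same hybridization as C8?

C8 is sp (two π bonds).
C1: sp3
C2: sp3
C3: sp ✓
C4: sp ✓
C5: sp3
C6: sp3
C7: sp3
C8: sp ✓
C9: sp ✓
C10: sp3
C11: sp2
C12: sp2
4 carbons are sp.

4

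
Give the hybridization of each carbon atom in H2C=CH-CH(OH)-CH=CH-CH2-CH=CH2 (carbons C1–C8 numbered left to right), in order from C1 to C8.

C1: 3 σ bonds, plus one π bond — 3 electron domains, sp2.
C2: 3 σ bonds, plus one π bond — 3 electron domains, sp2.
C3 has 4 σ bonds: steric number 4 → sp3.
C4 carries 3 σ bonds, plus one π bond, giving a steric number of 3, so it is sp2.
C5 has 3 σ bonds, plus one π bond: steric number 3 → sp2.
C6 has 4 σ bonds: steric number 4 → sp3.
C7: 3 σ bonds, plus one π bond; 3 regions of electron density → sp2.
C8 carries 3 σ bonds, plus one π bond, giving a steric number of 3, so it is sp2.

C1 sp2, C2 sp2, C3 sp3, C4 sp2, C5 sp2, C6 sp3, C7 sp2, C8 sp2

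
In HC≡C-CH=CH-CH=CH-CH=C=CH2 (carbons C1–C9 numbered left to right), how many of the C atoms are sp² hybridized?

C1: sp
C2: sp
C3: sp2 ✓
C4: sp2 ✓
C5: sp2 ✓
C6: sp2 ✓
C7: sp2 ✓
C8: sp
C9: sp2 ✓
C3, C4, C5, C6, C7, C9 → 6 sp2 carbons.

6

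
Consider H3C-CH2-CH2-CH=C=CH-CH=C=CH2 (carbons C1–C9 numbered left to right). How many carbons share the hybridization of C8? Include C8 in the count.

C8 is sp (two π bonds).
C1: sp3
C2: sp3
C3: sp3
C4: sp2
C5: sp ✓
C6: sp2
C7: sp2
C8: sp ✓
C9: sp2
2 carbons are sp.

2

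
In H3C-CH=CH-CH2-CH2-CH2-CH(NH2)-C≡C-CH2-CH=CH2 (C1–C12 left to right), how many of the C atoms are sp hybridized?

C1: sp3
C2: sp2
C3: sp2
C4: sp3
C5: sp3
C6: sp3
C7: sp3
C8: sp ✓
C9: sp ✓
C10: sp3
C11: sp2
C12: sp2
C8, C9 → 2 sp carbons.

2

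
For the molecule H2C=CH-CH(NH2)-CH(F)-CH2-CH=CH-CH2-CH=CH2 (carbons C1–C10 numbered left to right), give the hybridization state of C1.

sp^2

C1: 3 σ bonds, plus one π bond; 3 regions of electron density → sp2.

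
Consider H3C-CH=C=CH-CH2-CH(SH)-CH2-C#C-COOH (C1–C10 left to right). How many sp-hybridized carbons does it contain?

3

C1: sp3
C2: sp2
C3: sp ✓
C4: sp2
C5: sp3
C6: sp3
C7: sp3
C8: sp ✓
C9: sp ✓
C10: sp2
C3, C8, C9 → 3 sp carbons.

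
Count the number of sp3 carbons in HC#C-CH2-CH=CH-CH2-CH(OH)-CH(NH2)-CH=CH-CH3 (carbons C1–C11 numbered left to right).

5

C1: sp
C2: sp
C3: sp3 ✓
C4: sp2
C5: sp2
C6: sp3 ✓
C7: sp3 ✓
C8: sp3 ✓
C9: sp2
C10: sp2
C11: sp3 ✓
C3, C6, C7, C8, C11 → 5 sp3 carbons.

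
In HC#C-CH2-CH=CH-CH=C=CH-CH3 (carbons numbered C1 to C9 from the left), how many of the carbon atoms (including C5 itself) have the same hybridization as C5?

4

C5 is sp2 (one π bond).
C1: sp
C2: sp
C3: sp3
C4: sp2 ✓
C5: sp2 ✓
C6: sp2 ✓
C7: sp
C8: sp2 ✓
C9: sp3
4 carbons are sp2.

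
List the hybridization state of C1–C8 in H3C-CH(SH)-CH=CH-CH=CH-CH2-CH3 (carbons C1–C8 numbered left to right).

C1 — 4 σ bonds. Steric number 4, so sp3.
C2 (4 σ bonds) has steric number 4: sp3.
C3 is sp2: 3 σ bonds, plus one π bond, 3 electron-density regions.
C4: 3 σ bonds, plus one π bond; 3 regions of electron density → sp2.
C5 — 3 σ bonds, plus one π bond. Steric number 3, so sp2.
C6: 3 σ bonds, plus one π bond — 3 electron domains, sp2.
C7: 4 σ bonds — 4 electron domains, sp3.
C8 — 4 σ bonds. Steric number 4, so sp3.

C1 sp3, C2 sp3, C3 sp2, C4 sp2, C5 sp2, C6 sp2, C7 sp3, C8 sp3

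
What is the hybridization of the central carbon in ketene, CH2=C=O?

sp

The central carbon carries 2 σ bonds, plus two π bonds, giving a steric number of 2, so it is sp.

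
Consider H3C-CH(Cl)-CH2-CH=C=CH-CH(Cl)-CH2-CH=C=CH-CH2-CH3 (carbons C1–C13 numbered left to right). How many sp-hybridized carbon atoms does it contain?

C1: sp3
C2: sp3
C3: sp3
C4: sp2
C5: sp ✓
C6: sp2
C7: sp3
C8: sp3
C9: sp2
C10: sp ✓
C11: sp2
C12: sp3
C13: sp3
C5, C10 → 2 sp carbons.

2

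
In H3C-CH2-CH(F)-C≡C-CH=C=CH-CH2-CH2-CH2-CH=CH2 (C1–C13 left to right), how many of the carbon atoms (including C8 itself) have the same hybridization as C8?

4

C8 is sp2 (one π bond).
C1: sp3
C2: sp3
C3: sp3
C4: sp
C5: sp
C6: sp2 ✓
C7: sp
C8: sp2 ✓
C9: sp3
C10: sp3
C11: sp3
C12: sp2 ✓
C13: sp2 ✓
4 carbons are sp2.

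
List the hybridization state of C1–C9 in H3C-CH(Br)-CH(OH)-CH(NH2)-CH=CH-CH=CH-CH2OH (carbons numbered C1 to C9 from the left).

C1 sp3, C2 sp3, C3 sp3, C4 sp3, C5 sp2, C6 sp2, C7 sp2, C8 sp2, C9 sp3

C1 has 4 σ bonds: steric number 4 → sp3.
C2 carries 4 σ bonds, giving a steric number of 4, so it is sp3.
C3 — 4 σ bonds. Steric number 4, so sp3.
C4: 4 σ bonds; 4 regions of electron density → sp3.
C5 — 3 σ bonds, plus one π bond. Steric number 3, so sp2.
C6 (3 σ bonds, plus one π bond) has steric number 3: sp2.
C7 is sp2: 3 σ bonds, plus one π bond, 3 electron-density regions.
C8 is sp2: 3 σ bonds, plus one π bond, 3 electron-density regions.
C9 — 4 σ bonds. Steric number 4, so sp3.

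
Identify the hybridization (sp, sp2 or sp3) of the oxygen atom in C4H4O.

One O lone pair is in the aromatic π system (p orbital), the other is in an sp2 hybrid in the ring plane; O has two σ bonds + one in-plane lone pair → sp2.

sp²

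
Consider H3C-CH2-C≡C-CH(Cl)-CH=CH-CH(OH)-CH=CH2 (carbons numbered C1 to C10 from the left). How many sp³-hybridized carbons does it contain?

C1: sp3 ✓
C2: sp3 ✓
C3: sp
C4: sp
C5: sp3 ✓
C6: sp2
C7: sp2
C8: sp3 ✓
C9: sp2
C10: sp2
C1, C2, C5, C8 → 4 sp3 carbons.

4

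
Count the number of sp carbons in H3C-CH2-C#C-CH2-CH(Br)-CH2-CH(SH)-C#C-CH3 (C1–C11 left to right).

C1: sp3
C2: sp3
C3: sp ✓
C4: sp ✓
C5: sp3
C6: sp3
C7: sp3
C8: sp3
C9: sp ✓
C10: sp ✓
C11: sp3
C3, C4, C9, C10 → 4 sp carbons.

4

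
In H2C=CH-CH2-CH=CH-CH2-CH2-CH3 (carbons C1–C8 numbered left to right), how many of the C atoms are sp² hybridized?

4

C1: sp2 ✓
C2: sp2 ✓
C3: sp3
C4: sp2 ✓
C5: sp2 ✓
C6: sp3
C7: sp3
C8: sp3
C1, C2, C4, C5 → 4 sp2 carbons.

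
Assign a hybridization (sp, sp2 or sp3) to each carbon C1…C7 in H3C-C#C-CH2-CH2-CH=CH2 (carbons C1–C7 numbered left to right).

C1 sp3, C2 sp, C3 sp, C4 sp3, C5 sp3, C6 sp2, C7 sp2

C1: 4 σ bonds — 4 electron domains, sp3.
C2: 2 σ bonds, plus two π bonds — 2 electron domains, sp.
C3: 2 σ bonds, plus two π bonds; 2 regions of electron density → sp.
C4 — 4 σ bonds. Steric number 4, so sp3.
C5 carries 4 σ bonds, giving a steric number of 4, so it is sp3.
C6: 3 σ bonds, plus one π bond — 3 electron domains, sp2.
C7: 3 σ bonds, plus one π bond — 3 electron domains, sp2.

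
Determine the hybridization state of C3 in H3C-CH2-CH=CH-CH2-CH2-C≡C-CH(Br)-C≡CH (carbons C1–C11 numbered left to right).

sp^2

C3: 3 σ bonds, plus one π bond — 3 electron domains, sp2.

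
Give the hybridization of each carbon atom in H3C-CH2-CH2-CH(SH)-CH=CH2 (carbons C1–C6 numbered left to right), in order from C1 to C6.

C1 sp3, C2 sp3, C3 sp3, C4 sp3, C5 sp2, C6 sp2

C1 (4 σ bonds) has steric number 4: sp3.
C2 — 4 σ bonds. Steric number 4, so sp3.
C3 — 4 σ bonds. Steric number 4, so sp3.
C4 — 4 σ bonds. Steric number 4, so sp3.
C5 is sp2: 3 σ bonds, plus one π bond, 3 electron-density regions.
C6 — 3 σ bonds, plus one π bond. Steric number 3, so sp2.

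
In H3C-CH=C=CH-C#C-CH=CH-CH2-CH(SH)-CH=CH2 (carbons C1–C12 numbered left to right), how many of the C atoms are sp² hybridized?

C1: sp3
C2: sp2 ✓
C3: sp
C4: sp2 ✓
C5: sp
C6: sp
C7: sp2 ✓
C8: sp2 ✓
C9: sp3
C10: sp3
C11: sp2 ✓
C12: sp2 ✓
C2, C4, C7, C8, C11, C12 → 6 sp2 carbons.

6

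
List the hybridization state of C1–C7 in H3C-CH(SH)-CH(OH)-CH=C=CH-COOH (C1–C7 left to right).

C1 has 4 σ bonds: steric number 4 → sp3.
C2: 4 σ bonds — 4 electron domains, sp3.
C3: 4 σ bonds; 4 regions of electron density → sp3.
C4 carries 3 σ bonds, plus one π bond, giving a steric number of 3, so it is sp2.
C5 — 2 σ bonds, plus two π bonds. Steric number 2, so sp.
C6 (3 σ bonds, plus one π bond) has steric number 3: sp2.
C7: 3 σ bonds, plus one π bond — 3 electron domains, sp2.

C1 sp3, C2 sp3, C3 sp3, C4 sp2, C5 sp, C6 sp2, C7 sp2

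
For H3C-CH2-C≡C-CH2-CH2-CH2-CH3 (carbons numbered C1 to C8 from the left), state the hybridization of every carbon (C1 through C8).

C1 has 4 σ bonds: steric number 4 → sp3.
C2: 4 σ bonds — 4 electron domains, sp3.
C3 carries 2 σ bonds, plus two π bonds, giving a steric number of 2, so it is sp.
C4 has 2 σ bonds, plus two π bonds: steric number 2 → sp.
C5: 4 σ bonds; 4 regions of electron density → sp3.
C6 is sp3: 4 σ bonds, 4 electron-density regions.
C7: 4 σ bonds — 4 electron domains, sp3.
C8 — 4 σ bonds. Steric number 4, so sp3.

C1 sp3, C2 sp3, C3 sp, C4 sp, C5 sp3, C6 sp3, C7 sp3, C8 sp3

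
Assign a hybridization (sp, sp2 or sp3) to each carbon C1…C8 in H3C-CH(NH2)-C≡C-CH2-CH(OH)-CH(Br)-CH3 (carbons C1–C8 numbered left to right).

C1 has 4 σ bonds: steric number 4 → sp3.
C2 has 4 σ bonds: steric number 4 → sp3.
C3 — 2 σ bonds, plus two π bonds. Steric number 2, so sp.
C4 carries 2 σ bonds, plus two π bonds, giving a steric number of 2, so it is sp.
C5 carries 4 σ bonds, giving a steric number of 4, so it is sp3.
C6 — 4 σ bonds. Steric number 4, so sp3.
C7: 4 σ bonds; 4 regions of electron density → sp3.
C8: 4 σ bonds — 4 electron domains, sp3.

C1 sp3, C2 sp3, C3 sp, C4 sp, C5 sp3, C6 sp3, C7 sp3, C8 sp3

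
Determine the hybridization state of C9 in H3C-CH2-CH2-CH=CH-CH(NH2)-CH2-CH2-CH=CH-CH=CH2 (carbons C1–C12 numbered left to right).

C9: 3 σ bonds, plus one π bond; 3 regions of electron density → sp2.

sp^2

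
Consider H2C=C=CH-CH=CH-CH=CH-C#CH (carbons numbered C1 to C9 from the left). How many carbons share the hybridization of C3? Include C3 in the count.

6

C3 is sp2 (one π bond).
C1: sp2 ✓
C2: sp
C3: sp2 ✓
C4: sp2 ✓
C5: sp2 ✓
C6: sp2 ✓
C7: sp2 ✓
C8: sp
C9: sp
6 carbons are sp2.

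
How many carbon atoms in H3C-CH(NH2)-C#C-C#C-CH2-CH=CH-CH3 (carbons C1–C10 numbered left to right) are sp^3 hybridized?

C1: sp3 ✓
C2: sp3 ✓
C3: sp
C4: sp
C5: sp
C6: sp
C7: sp3 ✓
C8: sp2
C9: sp2
C10: sp3 ✓
C1, C2, C7, C10 → 4 sp3 carbons.

4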